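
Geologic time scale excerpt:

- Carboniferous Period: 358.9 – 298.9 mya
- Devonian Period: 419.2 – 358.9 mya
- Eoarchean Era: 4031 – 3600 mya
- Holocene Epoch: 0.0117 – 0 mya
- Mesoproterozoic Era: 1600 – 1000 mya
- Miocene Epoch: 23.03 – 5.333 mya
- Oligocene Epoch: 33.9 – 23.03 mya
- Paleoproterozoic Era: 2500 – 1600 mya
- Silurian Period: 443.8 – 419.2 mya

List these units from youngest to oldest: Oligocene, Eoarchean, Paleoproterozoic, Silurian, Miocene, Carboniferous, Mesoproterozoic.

Read off each span (Ma): Oligocene 33.9–23.03; Eoarchean 4031–3600; Paleoproterozoic 2500–1600; Silurian 443.8–419.2; Miocene 23.03–5.333; Carboniferous 358.9–298.9; Mesoproterozoic 1600–1000.
Larger Ma is older, so oldest→youngest is Eoarchean, Paleoproterozoic, Mesoproterozoic, Silurian, Carboniferous, Oligocene, Miocene; reverse it for youngest→oldest.

Miocene, Oligocene, Carboniferous, Silurian, Mesoproterozoic, Paleoproterozoic, Eoarchean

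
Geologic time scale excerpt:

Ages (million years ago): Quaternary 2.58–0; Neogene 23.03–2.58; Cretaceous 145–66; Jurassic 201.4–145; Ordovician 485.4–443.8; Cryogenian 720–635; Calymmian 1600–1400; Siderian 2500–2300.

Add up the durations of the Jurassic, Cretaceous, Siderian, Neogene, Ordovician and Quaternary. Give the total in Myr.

Duration is start − end for each: (201.4 − 145) + (145 − 66) + (2500 − 2300) + (23.03 − 2.58) + (485.4 − 443.8) + (2.58 − 0).
That is 56.4 + 79 + 200 + 20.45 + 41.6 + 2.58, which totals 400.03 million years.

400.03 million years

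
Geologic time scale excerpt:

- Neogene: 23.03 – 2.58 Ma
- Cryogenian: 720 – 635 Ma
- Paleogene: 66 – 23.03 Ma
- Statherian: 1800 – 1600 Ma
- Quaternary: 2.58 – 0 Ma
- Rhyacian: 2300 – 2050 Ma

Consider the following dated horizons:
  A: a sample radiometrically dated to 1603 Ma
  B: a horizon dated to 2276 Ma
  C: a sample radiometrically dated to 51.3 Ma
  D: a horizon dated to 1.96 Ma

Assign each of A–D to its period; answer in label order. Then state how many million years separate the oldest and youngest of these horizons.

A — Statherian; B — Rhyacian; C — Paleogene; D — Quaternary; span 2274.04 million years

A: 1603 Ma lies in 1800–1600 Ma, so Statherian.
B: 2276 Ma lies in 2300–2050 Ma, so Rhyacian.
C: 51.3 Ma lies in 66–23.03 Ma, so Paleogene.
D: 1.96 Ma lies in 2.58–0 Ma, so Quaternary.
Oldest = 2276 Ma, youngest = 1.96 Ma → span 2274.04 Myr.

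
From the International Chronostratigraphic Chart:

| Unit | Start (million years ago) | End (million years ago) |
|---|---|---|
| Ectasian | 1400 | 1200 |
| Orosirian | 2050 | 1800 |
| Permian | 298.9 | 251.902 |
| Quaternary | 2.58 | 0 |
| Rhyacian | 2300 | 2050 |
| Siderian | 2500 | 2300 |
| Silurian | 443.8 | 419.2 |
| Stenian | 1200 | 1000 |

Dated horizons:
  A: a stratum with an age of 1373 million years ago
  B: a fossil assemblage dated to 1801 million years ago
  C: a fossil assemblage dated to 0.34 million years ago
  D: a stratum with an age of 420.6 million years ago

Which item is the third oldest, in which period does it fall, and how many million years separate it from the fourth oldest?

D, in the Silurian; 420.26 million years to C

Larger Ma means older, so oldest first: B 1801 > A 1373 > D 420.6 > C 0.34.
Counting 3 along gives D (420.6 Ma); the excerpt puts that inside the Silurian, 443.8–419.2 Ma.
Next in line is C (0.34 Ma), and 420.6 − 0.34 = 420.26 Myr.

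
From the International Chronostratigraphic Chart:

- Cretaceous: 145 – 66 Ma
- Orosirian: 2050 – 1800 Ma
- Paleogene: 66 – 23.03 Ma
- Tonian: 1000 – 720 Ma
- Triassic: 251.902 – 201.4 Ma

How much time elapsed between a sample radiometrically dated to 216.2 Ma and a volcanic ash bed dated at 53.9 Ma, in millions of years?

216.2 − 53.9 = 162.3 million years.

162.3 million years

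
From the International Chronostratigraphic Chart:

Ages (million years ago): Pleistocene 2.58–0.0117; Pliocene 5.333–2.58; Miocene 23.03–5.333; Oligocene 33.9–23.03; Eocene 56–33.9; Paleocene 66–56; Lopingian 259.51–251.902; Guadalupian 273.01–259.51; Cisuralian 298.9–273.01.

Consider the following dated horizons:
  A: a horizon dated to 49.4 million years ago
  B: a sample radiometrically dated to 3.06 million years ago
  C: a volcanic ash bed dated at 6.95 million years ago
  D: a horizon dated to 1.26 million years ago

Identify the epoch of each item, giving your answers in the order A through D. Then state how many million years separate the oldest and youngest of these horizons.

A — Eocene; B — Pliocene; C — Miocene; D — Pleistocene; span 48.14 million years

A: 49.4 Ma lies in 56–33.9 Ma, so Eocene.
B: 3.06 Ma lies in 5.333–2.58 Ma, so Pliocene.
C: 6.95 Ma lies in 23.03–5.333 Ma, so Miocene.
D: 1.26 Ma lies in 2.58–0.0117 Ma, so Pleistocene.
Oldest = 49.4 Ma, youngest = 1.26 Ma → span 48.14 Myr.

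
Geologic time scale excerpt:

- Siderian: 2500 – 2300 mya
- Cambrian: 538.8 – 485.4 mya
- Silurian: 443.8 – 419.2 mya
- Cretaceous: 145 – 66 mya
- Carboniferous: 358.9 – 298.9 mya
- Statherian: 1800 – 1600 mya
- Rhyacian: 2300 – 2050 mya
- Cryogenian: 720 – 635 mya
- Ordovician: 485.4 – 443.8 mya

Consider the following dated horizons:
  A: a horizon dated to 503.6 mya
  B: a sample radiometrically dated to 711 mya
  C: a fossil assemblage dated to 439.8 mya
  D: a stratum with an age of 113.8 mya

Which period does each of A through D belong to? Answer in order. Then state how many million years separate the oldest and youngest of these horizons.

Match each age against the start–end ranges in the excerpt: A = 503.6 Ma → Cambrian (538.8–485.4); B = 711 Ma → Cryogenian (720–635); C = 439.8 Ma → Silurian (443.8–419.2); D = 113.8 Ma → Cretaceous (145–66).
The largest age is 711 Ma and the smallest is 113.8 Ma; their difference is 597.2 Myr.

A — Cambrian; B — Cryogenian; C — Silurian; D — Cretaceous; span 597.2 million years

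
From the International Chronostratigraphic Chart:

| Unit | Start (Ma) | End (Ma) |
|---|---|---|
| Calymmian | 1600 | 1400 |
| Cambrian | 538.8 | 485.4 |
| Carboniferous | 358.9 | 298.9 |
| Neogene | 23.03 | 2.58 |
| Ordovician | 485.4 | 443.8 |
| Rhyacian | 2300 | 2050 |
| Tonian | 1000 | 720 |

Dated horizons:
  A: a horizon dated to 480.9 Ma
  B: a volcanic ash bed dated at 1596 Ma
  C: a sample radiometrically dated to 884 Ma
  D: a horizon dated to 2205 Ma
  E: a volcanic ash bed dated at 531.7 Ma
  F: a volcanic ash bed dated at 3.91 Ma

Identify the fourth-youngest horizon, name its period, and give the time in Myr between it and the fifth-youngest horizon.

C, in the Tonian; 712 million years to B

Sorted youngest-first by Ma: F (3.91), A (480.9), E (531.7), C (884), B (1596), D (2205).
The fourth youngest is C at 884 Ma, which lies in 1000–720 Ma: the Tonian.
The fifth youngest is B at 1596 Ma; separation = |884 − 1596| = 712 Myr.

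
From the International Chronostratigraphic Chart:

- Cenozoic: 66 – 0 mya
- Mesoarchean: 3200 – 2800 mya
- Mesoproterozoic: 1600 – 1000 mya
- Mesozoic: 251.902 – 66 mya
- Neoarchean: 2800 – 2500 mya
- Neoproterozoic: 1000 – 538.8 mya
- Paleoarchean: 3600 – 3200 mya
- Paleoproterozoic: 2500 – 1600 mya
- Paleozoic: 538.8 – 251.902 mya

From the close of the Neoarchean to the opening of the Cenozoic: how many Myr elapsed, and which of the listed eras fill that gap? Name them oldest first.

End of Neoarchean = 2500 Ma; start of Cenozoic = 66 Ma.
Gap = 2500 − 66 = 2434 Myr.
Eras wholly inside 2500–66 Ma: Paleoproterozoic (2500–1600), Mesoproterozoic (1600–1000), Neoproterozoic (1000–538.8), Paleozoic (538.8–251.902), Mesozoic (251.902–66).

2434 million years; Paleoproterozoic, Mesoproterozoic, Neoproterozoic, Paleozoic, Mesozoic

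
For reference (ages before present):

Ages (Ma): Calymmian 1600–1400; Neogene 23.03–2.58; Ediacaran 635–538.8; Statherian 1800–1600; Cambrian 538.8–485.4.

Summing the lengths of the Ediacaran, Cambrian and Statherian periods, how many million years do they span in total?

349.6 million years

Each duration: Ediacaran = 96.2; Cambrian = 53.4; Statherian = 200.
Sum: 96.2 + 53.4 + 200 = 349.6 Myr.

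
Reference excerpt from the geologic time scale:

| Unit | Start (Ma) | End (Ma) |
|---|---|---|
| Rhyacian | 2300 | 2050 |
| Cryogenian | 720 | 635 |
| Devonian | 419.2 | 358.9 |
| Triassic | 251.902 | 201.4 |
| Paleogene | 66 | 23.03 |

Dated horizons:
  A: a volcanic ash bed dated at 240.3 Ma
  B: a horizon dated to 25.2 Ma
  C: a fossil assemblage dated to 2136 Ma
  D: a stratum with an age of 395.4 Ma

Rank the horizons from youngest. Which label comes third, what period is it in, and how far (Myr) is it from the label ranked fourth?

D, in the Devonian; 1740.6 million years to C

Sorted youngest-first by Ma: B (25.2), A (240.3), D (395.4), C (2136).
The third youngest is D at 395.4 Ma, which lies in 419.2–358.9 Ma: the Devonian.
The fourth youngest is C at 2136 Ma; separation = |395.4 − 2136| = 1740.6 Myr.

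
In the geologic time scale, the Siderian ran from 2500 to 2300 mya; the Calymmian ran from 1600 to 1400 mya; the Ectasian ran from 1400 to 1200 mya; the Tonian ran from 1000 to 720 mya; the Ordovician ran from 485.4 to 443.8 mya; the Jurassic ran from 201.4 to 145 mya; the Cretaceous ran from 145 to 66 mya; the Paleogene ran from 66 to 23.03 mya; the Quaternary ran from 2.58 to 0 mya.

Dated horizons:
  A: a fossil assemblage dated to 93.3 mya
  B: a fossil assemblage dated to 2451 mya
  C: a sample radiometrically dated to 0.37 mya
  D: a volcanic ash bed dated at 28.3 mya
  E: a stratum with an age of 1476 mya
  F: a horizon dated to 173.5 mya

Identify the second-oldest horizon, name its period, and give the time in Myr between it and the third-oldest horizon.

Larger Ma means older, so oldest first: B 2451 > E 1476 > F 173.5 > A 93.3 > D 28.3 > C 0.37.
Counting 2 along gives E (1476 Ma); the excerpt puts that inside the Calymmian, 1600–1400 Ma.
Next in line is F (173.5 Ma), and 1476 − 173.5 = 1302.5 Myr.

E, in the Calymmian; 1302.5 million years to F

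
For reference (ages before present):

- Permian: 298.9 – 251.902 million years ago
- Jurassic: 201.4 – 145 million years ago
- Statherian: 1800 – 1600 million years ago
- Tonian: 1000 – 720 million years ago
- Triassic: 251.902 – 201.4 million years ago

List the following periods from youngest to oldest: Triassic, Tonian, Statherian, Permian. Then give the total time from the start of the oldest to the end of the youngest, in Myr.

Triassic, Permian, Tonian, Statherian; total span 1598.6 Myr

From the excerpt: Triassic 251.902–201.4; Tonian 1000–720; Statherian 1800–1600; Permian 298.9–251.902 (Ma).
Larger Ma is earlier, so the oldest is Statherian and the youngest is Triassic; youngest to oldest: Triassic, Permian, Tonian, Statherian.
Oldest start 1800 minus youngest end 201.4 gives 1598.6 Myr overall.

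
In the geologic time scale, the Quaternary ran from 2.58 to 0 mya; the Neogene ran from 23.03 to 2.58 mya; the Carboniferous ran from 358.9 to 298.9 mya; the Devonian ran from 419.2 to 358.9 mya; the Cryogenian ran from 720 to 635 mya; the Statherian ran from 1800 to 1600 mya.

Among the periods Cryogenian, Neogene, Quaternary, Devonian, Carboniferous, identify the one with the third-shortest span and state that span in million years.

Carboniferous, 60 million years

Start − end for each: Cryogenian 720 − 635 = 85; Neogene 23.03 − 2.58 = 20.45; Quaternary 2.58 − 0 = 2.58; Devonian 419.2 − 358.9 = 60.3; Carboniferous 358.9 − 298.9 = 60.
Ranking these from shortest: Quaternary < Neogene < Carboniferous < Devonian < Cryogenian.
Position 3 in that ranking is Carboniferous, which lasted 60 Myr.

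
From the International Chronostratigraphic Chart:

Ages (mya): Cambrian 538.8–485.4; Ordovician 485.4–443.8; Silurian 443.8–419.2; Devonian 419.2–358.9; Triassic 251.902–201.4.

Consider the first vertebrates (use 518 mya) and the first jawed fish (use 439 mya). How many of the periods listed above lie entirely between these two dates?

1

The older date is 518 Ma and the younger is 439 Ma.
Periods with start < 518 and end > 439 Ma: Ordovician (485.4–443.8).
That is 1 complete period.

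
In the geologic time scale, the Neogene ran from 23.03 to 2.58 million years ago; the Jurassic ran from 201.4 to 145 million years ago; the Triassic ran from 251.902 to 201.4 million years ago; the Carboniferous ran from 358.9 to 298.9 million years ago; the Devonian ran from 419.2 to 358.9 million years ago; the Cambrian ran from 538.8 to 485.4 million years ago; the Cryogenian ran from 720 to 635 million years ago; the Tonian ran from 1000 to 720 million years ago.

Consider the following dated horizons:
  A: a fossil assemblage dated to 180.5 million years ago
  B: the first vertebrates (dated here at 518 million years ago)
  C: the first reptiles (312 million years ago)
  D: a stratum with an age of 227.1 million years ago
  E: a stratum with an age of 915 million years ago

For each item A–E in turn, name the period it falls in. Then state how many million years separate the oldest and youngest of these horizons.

A — Jurassic; B — Cambrian; C — Carboniferous; D — Triassic; E — Tonian; span 734.5 million years

A: 180.5 Ma lies in 201.4–145 Ma, so Jurassic.
B: 518 Ma lies in 538.8–485.4 Ma, so Cambrian.
C: 312 Ma lies in 358.9–298.9 Ma, so Carboniferous.
D: 227.1 Ma lies in 251.902–201.4 Ma, so Triassic.
E: 915 Ma lies in 1000–720 Ma, so Tonian.
Oldest = 915 Ma, youngest = 180.5 Ma → span 734.5 Myr.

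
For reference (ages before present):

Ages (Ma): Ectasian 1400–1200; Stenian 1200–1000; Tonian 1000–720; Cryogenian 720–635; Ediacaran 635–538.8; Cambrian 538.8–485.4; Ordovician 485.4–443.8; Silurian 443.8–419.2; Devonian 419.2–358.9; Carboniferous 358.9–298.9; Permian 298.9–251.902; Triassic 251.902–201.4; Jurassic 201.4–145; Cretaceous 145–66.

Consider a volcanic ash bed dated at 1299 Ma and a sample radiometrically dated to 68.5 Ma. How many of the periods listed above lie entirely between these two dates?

The older date is 1299 Ma and the younger is 68.5 Ma.
Periods with start < 1299 and end > 68.5 Ma: Stenian (1200–1000), Tonian (1000–720), Cryogenian (720–635), Ediacaran (635–538.8), Cambrian (538.8–485.4), Ordovician (485.4–443.8), Silurian (443.8–419.2), Devonian (419.2–358.9), Carboniferous (358.9–298.9), Permian (298.9–251.902), Triassic (251.902–201.4), Jurassic (201.4–145).
That is 12 complete periods.

12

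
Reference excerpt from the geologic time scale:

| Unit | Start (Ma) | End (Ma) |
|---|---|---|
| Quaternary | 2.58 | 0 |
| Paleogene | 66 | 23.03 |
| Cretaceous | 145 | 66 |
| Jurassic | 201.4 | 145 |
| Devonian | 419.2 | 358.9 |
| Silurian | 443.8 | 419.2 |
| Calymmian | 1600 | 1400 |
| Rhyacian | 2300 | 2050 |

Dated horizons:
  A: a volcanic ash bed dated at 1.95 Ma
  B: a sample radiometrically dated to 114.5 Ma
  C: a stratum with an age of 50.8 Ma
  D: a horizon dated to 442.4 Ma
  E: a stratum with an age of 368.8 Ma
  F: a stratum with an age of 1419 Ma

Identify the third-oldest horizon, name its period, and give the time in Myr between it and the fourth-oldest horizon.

E, in the Devonian; 254.3 million years to B

Sorted oldest-first by Ma: F (1419), D (442.4), E (368.8), B (114.5), C (50.8), A (1.95).
The third oldest is E at 368.8 Ma, which lies in 419.2–358.9 Ma: the Devonian.
The fourth oldest is B at 114.5 Ma; separation = |368.8 − 114.5| = 254.3 Myr.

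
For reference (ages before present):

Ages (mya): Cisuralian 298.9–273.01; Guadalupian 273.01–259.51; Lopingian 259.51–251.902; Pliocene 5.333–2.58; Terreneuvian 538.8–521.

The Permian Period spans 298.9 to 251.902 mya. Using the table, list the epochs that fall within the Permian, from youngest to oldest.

Lopingian, Guadalupian, Cisuralian

Epochs with both bounds inside 298.9–251.902 Ma: Lopingian (259.51–251.902), Guadalupian (273.01–259.51), Cisuralian (298.9–273.01).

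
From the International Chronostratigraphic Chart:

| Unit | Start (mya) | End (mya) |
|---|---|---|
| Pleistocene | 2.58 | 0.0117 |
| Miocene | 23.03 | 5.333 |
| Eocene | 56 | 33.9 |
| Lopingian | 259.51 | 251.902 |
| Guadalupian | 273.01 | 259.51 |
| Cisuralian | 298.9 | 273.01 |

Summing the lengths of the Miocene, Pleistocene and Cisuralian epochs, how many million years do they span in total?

Each duration: Miocene = 17.697; Pleistocene = 2.5683; Cisuralian = 25.89.
Sum: 17.697 + 2.5683 + 25.89 = 46.1553 Myr.

46.1553 million years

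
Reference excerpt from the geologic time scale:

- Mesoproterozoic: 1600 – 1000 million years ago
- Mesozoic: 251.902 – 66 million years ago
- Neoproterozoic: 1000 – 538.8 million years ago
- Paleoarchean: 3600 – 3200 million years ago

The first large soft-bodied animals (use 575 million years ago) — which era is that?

Neoproterozoic

575 Ma lies between 1000 and 538.8 Ma, so it falls in the Neoproterozoic.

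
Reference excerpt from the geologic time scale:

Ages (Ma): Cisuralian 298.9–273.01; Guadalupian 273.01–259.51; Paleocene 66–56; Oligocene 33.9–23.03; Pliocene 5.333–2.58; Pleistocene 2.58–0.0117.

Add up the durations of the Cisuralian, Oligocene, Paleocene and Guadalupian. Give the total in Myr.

60.26 million years

Duration is start − end for each: (298.9 − 273.01) + (33.9 − 23.03) + (66 − 56) + (273.01 − 259.51).
That is 25.89 + 10.87 + 10 + 13.5, which totals 60.26 million years.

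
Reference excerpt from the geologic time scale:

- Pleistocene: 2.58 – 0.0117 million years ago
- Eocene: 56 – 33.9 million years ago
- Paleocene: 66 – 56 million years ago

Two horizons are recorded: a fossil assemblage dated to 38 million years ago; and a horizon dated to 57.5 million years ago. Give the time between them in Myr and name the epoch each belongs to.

19.5 million years apart; the first in the Eocene, the second in the Paleocene

Elapsed time: 57.5 − 38 = 19.5 Myr.
38 Ma lies within 56–33.9 Ma: Eocene.
57.5 Ma lies within 66–56 Ma: Paleocene.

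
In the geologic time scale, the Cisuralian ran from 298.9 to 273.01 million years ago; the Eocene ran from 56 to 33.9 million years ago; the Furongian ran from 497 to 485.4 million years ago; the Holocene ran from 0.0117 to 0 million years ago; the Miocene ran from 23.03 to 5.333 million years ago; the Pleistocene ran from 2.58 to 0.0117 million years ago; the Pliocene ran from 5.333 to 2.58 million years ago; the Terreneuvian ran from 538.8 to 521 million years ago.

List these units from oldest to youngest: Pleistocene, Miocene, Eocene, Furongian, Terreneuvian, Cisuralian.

The oldest of these is Terreneuvian (starts 538.8 Ma) and the youngest is Pleistocene (ends 0.0117 Ma).
In between, by decreasing start age: Furongian (497), Cisuralian (298.9), Eocene (56), Miocene (23.03).

Terreneuvian, Furongian, Cisuralian, Eocene, Miocene, Pleistocene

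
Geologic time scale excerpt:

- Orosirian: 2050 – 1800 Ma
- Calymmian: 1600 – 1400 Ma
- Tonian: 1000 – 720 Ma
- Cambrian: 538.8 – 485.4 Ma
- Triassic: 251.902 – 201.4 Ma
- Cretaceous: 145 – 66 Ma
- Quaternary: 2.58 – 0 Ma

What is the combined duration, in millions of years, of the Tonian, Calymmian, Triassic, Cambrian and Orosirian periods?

833.902 million years

Each duration: Tonian = 280; Calymmian = 200; Triassic = 50.502; Cambrian = 53.4; Orosirian = 250.
Sum: 280 + 200 + 50.502 + 53.4 + 250 = 833.902 Myr.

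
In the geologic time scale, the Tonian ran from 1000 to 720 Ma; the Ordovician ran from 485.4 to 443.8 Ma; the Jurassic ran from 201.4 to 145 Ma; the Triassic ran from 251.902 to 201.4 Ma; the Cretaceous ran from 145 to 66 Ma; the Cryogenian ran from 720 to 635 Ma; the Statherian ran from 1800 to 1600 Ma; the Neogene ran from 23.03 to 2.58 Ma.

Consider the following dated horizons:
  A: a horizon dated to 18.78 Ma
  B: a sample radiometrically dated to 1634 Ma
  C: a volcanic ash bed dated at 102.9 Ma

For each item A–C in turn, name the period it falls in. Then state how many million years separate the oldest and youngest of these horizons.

A — Neogene; B — Statherian; C — Cretaceous; span 1615.22 million years

A: 18.78 Ma lies in 23.03–2.58 Ma, so Neogene.
B: 1634 Ma lies in 1800–1600 Ma, so Statherian.
C: 102.9 Ma lies in 145–66 Ma, so Cretaceous.
Oldest = 1634 Ma, youngest = 18.78 Ma → span 1615.22 Myr.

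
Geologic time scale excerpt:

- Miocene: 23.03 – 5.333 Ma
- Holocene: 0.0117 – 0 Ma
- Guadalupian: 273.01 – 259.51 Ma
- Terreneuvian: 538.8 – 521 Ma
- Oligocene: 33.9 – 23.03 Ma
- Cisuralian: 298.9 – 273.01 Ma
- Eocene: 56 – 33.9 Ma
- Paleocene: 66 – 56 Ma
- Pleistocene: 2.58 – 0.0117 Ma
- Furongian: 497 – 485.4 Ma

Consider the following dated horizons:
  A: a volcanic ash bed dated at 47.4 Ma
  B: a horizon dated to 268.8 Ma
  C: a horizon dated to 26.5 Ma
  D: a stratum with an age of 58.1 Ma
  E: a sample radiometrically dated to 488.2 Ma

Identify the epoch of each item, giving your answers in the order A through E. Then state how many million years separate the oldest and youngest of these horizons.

A — Eocene; B — Guadalupian; C — Oligocene; D — Paleocene; E — Furongian; span 461.7 million years

A: 47.4 Ma lies in 56–33.9 Ma, so Eocene.
B: 268.8 Ma lies in 273.01–259.51 Ma, so Guadalupian.
C: 26.5 Ma lies in 33.9–23.03 Ma, so Oligocene.
D: 58.1 Ma lies in 66–56 Ma, so Paleocene.
E: 488.2 Ma lies in 497–485.4 Ma, so Furongian.
Oldest = 488.2 Ma, youngest = 26.5 Ma → span 461.7 Myr.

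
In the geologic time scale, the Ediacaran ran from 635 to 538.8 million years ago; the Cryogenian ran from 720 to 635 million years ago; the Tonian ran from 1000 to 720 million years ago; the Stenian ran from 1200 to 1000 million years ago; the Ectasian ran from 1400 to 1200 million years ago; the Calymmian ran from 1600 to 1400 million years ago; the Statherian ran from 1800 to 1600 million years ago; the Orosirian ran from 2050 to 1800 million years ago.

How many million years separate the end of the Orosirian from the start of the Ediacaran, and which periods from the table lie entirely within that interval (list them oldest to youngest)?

1165 million years; Statherian, Calymmian, Ectasian, Stenian, Tonian, Cryogenian

The Orosirian closes at 1800 Ma and the Ediacaran opens at 635 Ma, so the interval is 1800 − 635 = 1165 Myr.
A period fits inside if it starts at or after 1800 Ma and ends at or before 635 Ma; oldest first that gives Statherian, Calymmian, Ectasian, Stenian, Tonian, Cryogenian.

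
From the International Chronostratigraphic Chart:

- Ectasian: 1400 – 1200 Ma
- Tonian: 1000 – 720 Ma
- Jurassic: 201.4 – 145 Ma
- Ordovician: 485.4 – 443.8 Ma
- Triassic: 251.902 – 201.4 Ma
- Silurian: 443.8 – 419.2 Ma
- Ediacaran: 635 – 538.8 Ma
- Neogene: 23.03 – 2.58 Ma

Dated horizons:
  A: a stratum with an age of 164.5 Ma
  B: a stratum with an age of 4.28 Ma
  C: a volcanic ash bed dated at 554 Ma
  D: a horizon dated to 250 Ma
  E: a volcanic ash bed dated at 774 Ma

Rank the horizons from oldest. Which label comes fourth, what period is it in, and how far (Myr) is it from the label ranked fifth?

A, in the Jurassic; 160.22 million years to B

Sorted oldest-first by Ma: E (774), C (554), D (250), A (164.5), B (4.28).
The fourth oldest is A at 164.5 Ma, which lies in 201.4–145 Ma: the Jurassic.
The fifth oldest is B at 4.28 Ma; separation = |164.5 − 4.28| = 160.22 Myr.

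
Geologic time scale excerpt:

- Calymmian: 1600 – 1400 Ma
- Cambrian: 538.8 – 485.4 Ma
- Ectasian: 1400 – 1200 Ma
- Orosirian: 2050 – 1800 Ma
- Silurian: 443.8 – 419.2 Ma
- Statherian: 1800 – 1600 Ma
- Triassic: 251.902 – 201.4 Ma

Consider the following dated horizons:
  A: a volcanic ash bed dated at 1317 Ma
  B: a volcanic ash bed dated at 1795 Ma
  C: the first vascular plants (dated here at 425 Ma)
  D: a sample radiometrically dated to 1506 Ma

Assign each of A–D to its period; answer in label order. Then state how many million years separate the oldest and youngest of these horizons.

A: 1317 Ma lies in 1400–1200 Ma, so Ectasian.
B: 1795 Ma lies in 1800–1600 Ma, so Statherian.
C: 425 Ma lies in 443.8–419.2 Ma, so Silurian.
D: 1506 Ma lies in 1600–1400 Ma, so Calymmian.
Oldest = 1795 Ma, youngest = 425 Ma → span 1370 Myr.

A — Ectasian; B — Statherian; C — Silurian; D — Calymmian; span 1370 million years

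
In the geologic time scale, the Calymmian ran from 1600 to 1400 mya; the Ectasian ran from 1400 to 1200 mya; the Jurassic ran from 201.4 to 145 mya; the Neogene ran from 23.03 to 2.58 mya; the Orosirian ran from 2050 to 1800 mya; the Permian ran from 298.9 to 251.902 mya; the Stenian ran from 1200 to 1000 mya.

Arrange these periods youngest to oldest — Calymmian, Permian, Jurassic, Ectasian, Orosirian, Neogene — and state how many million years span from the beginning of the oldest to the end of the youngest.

Neogene, Jurassic, Permian, Ectasian, Calymmian, Orosirian; total span 2047.42 Myr

From the excerpt: Calymmian 1600–1400; Permian 298.9–251.902; Jurassic 201.4–145; Ectasian 1400–1200; Orosirian 2050–1800; Neogene 23.03–2.58 (Ma).
Larger Ma is earlier, so the oldest is Orosirian and the youngest is Neogene; youngest to oldest: Neogene, Jurassic, Permian, Ectasian, Calymmian, Orosirian.
Oldest start 2050 minus youngest end 2.58 gives 2047.42 Myr overall.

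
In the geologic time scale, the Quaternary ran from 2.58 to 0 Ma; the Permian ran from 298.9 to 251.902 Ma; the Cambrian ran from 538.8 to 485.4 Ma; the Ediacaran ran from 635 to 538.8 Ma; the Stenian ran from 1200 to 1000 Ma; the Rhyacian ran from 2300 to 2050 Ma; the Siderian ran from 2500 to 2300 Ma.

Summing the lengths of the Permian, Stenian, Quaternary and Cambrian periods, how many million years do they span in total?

302.978 million years

Each duration: Permian = 46.998; Stenian = 200; Quaternary = 2.58; Cambrian = 53.4.
Sum: 46.998 + 200 + 2.58 + 53.4 = 302.978 Myr.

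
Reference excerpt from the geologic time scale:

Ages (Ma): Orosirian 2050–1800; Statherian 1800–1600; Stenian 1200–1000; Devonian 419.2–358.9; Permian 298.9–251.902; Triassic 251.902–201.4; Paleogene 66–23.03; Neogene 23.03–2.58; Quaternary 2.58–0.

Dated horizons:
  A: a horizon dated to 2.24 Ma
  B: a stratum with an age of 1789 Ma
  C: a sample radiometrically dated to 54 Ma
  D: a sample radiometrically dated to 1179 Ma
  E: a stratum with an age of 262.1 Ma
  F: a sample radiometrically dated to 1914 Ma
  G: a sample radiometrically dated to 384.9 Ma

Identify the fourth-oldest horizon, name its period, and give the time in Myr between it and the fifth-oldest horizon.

Larger Ma means older, so oldest first: F 1914 > B 1789 > D 1179 > G 384.9 > E 262.1 > C 54 > A 2.24.
Counting 4 along gives G (384.9 Ma); the excerpt puts that inside the Devonian, 419.2–358.9 Ma.
Next in line is E (262.1 Ma), and 384.9 − 262.1 = 122.8 Myr.

G, in the Devonian; 122.8 million years to E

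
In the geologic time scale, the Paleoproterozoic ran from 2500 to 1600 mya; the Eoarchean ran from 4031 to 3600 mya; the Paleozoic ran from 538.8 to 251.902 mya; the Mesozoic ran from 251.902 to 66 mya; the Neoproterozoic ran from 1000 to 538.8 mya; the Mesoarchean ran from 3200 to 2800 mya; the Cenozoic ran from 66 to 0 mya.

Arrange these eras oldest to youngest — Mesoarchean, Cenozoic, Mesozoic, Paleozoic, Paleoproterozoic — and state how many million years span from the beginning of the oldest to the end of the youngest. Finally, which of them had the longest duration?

Start ages (Ma): Mesoarchean 3200, Paleoproterozoic 2500, Paleozoic 538.8, Mesozoic 251.902, Cenozoic 66.
Ordered oldest to youngest: Mesoarchean, Paleoproterozoic, Paleozoic, Mesozoic, Cenozoic.
Span = 3200 − 0 = 3200 Myr.
Durations: Cenozoic 66, Paleoproterozoic 900, Paleozoic 286.898, Mesozoic 185.902, Mesoarchean 400 → longest is Paleoproterozoic (900 Myr).

Mesoarchean, Paleoproterozoic, Paleozoic, Mesozoic, Cenozoic; total span 3200 Myr; longest is Paleoproterozoic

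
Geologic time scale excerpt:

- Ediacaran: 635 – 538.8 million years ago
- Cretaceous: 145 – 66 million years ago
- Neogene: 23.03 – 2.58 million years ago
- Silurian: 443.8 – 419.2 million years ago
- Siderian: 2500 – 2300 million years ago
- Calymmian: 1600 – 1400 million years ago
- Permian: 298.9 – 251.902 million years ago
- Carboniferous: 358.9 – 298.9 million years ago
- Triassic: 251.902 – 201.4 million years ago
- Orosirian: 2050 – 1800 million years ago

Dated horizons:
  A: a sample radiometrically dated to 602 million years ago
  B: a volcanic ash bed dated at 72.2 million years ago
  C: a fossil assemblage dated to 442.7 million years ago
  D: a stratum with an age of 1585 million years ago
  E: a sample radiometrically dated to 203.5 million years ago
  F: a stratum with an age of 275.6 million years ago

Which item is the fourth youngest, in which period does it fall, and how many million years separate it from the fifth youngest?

C, in the Silurian; 159.3 million years to A

Sorted youngest-first by Ma: B (72.2), E (203.5), F (275.6), C (442.7), A (602), D (1585).
The fourth youngest is C at 442.7 Ma, which lies in 443.8–419.2 Ma: the Silurian.
The fifth youngest is A at 602 Ma; separation = |442.7 − 602| = 159.3 Myr.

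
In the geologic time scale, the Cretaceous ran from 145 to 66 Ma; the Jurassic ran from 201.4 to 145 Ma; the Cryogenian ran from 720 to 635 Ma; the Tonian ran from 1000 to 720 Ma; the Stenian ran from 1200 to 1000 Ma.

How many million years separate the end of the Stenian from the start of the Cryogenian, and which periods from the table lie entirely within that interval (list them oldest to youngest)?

The Stenian closes at 1000 Ma and the Cryogenian opens at 720 Ma, so the interval is 1000 − 720 = 280 Myr.
A period fits inside if it starts at or after 1000 Ma and ends at or before 720 Ma; oldest first that gives Tonian.

280 million years; Tonian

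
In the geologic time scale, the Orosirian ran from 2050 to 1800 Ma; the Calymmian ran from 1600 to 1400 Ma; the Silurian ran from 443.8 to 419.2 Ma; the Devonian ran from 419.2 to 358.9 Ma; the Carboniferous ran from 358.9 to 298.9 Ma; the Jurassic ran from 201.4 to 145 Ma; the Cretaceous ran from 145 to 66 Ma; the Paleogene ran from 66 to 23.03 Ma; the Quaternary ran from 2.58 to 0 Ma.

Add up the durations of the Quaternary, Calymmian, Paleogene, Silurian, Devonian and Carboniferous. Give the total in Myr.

390.45 million years

Duration is start − end for each: (2.58 − 0) + (1600 − 1400) + (66 − 23.03) + (443.8 − 419.2) + (419.2 − 358.9) + (358.9 − 298.9).
That is 2.58 + 200 + 42.97 + 24.6 + 60.3 + 60, which totals 390.45 million years.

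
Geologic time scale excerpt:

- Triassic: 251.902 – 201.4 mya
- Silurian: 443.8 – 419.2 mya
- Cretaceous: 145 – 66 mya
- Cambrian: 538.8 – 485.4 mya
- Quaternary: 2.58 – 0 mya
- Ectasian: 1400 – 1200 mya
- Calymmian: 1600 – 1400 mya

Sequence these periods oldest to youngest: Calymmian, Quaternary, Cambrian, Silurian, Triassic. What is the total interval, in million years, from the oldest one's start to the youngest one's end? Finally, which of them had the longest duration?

Start ages (Ma): Calymmian 1600, Cambrian 538.8, Silurian 443.8, Triassic 251.902, Quaternary 2.58.
Ordered oldest to youngest: Calymmian, Cambrian, Silurian, Triassic, Quaternary.
Span = 1600 − 0 = 1600 Myr.
Durations: Calymmian 200, Triassic 50.502, Silurian 24.6, Cambrian 53.4, Quaternary 2.58 → longest is Calymmian (200 Myr).

Calymmian → Cambrian → Silurian → Triassic → Quaternary; total span 1600 Myr; longest is Calymmian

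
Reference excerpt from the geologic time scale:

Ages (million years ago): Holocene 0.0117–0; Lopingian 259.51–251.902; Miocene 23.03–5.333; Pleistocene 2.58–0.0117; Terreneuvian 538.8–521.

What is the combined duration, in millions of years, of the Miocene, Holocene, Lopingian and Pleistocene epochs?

27.885 million years

Each duration: Miocene = 17.697; Holocene = 0.0117; Lopingian = 7.608; Pleistocene = 2.5683.
Sum: 17.697 + 0.0117 + 7.608 + 2.5683 = 27.885 Myr.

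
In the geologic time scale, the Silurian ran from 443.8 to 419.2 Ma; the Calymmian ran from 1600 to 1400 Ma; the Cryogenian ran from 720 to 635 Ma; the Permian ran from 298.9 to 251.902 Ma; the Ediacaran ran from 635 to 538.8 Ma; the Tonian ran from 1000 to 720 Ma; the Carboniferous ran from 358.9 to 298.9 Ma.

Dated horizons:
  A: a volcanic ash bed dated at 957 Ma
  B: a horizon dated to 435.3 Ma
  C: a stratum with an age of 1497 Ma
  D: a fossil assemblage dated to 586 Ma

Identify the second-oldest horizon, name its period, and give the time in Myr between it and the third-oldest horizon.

A, in the Tonian; 371 million years to D

Sorted oldest-first by Ma: C (1497), A (957), D (586), B (435.3).
The second oldest is A at 957 Ma, which lies in 1000–720 Ma: the Tonian.
The third oldest is D at 586 Ma; separation = |957 − 586| = 371 Myr.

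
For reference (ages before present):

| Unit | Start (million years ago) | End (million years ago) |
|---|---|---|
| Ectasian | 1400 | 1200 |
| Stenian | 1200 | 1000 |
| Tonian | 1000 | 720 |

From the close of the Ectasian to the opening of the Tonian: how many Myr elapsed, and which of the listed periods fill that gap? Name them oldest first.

End of Ectasian = 1200 Ma; start of Tonian = 1000 Ma.
Gap = 1200 − 1000 = 200 Myr.
Periods wholly inside 1200–1000 Ma: Stenian (1200–1000).

200 million years; Stenian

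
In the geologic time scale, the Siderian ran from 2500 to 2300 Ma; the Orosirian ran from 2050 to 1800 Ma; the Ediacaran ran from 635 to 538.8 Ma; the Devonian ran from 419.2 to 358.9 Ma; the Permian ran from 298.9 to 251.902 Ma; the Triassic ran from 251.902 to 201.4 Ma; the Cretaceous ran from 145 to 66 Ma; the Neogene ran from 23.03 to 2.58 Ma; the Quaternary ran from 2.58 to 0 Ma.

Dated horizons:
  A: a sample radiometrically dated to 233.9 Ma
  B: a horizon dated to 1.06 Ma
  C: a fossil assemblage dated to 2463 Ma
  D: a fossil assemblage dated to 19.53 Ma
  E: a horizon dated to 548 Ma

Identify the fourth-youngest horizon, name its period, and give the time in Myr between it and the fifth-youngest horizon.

Smaller Ma means younger, so youngest first: B 1.06 < D 19.53 < A 233.9 < E 548 < C 2463.
Counting 4 along gives E (548 Ma); the excerpt puts that inside the Ediacaran, 635–538.8 Ma.
Next in line is C (2463 Ma), and 2463 − 548 = 1915 Myr.

E, in the Ediacaran; 1915 million years to C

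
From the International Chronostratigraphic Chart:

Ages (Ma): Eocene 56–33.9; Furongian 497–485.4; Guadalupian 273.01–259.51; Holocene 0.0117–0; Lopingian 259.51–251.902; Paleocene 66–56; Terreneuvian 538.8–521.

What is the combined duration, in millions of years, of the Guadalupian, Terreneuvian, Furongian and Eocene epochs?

Duration is start − end for each: (273.01 − 259.51) + (538.8 − 521) + (497 − 485.4) + (56 − 33.9).
That is 13.5 + 17.8 + 11.6 + 22.1, which totals 65 million years.

65 million years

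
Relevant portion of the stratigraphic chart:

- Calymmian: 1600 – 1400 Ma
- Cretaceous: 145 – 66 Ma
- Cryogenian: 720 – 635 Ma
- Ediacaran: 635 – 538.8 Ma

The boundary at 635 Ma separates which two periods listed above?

The Cryogenian ends at 635 Ma and the Ediacaran begins at 635 Ma, so they share that boundary.

Cryogenian and Ediacaran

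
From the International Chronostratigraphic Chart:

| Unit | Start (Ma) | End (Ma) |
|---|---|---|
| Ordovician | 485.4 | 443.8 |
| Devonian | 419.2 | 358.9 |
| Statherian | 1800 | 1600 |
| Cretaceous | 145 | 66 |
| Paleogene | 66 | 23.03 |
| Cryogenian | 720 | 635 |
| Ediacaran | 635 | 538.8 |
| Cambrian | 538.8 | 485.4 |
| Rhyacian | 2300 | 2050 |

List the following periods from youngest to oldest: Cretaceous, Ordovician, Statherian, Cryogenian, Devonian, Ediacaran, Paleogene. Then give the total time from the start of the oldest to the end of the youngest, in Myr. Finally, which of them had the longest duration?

From the excerpt: Cretaceous 145–66; Ordovician 485.4–443.8; Statherian 1800–1600; Cryogenian 720–635; Devonian 419.2–358.9; Ediacaran 635–538.8; Paleogene 66–23.03 (Ma).
Larger Ma is earlier, so the oldest is Statherian and the youngest is Paleogene; youngest to oldest: Paleogene, Cretaceous, Devonian, Ordovician, Ediacaran, Cryogenian, Statherian.
Oldest start 1800 minus youngest end 23.03 gives 1776.97 Myr overall.
Individual lengths (start − end): Cryogenian 85; Paleogene 42.97; Devonian 60.3; Ordovician 41.6; Cretaceous 79; Statherian 200; Ediacaran 96.2. The largest is Statherian at 200 Myr.

Paleogene, Cretaceous, Devonian, Ordovician, Ediacaran, Cryogenian, Statherian; total span 1776.97 Myr; longest is Statherian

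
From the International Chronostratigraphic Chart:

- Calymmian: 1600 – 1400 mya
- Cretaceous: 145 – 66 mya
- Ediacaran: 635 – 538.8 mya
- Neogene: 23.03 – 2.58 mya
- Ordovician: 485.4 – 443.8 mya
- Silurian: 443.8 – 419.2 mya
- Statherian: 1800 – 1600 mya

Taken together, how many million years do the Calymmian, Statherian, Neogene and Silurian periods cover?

Duration is start − end for each: (1600 − 1400) + (1800 − 1600) + (23.03 − 2.58) + (443.8 − 419.2).
That is 200 + 200 + 20.45 + 24.6, which totals 445.05 million years.

445.05 million years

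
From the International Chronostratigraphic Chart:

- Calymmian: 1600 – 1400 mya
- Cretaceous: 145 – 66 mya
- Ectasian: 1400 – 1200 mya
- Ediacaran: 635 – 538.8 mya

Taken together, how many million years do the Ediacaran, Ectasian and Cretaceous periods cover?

375.2 million years

Duration is start − end for each: (635 − 538.8) + (1400 − 1200) + (145 − 66).
That is 96.2 + 200 + 79, which totals 375.2 million years.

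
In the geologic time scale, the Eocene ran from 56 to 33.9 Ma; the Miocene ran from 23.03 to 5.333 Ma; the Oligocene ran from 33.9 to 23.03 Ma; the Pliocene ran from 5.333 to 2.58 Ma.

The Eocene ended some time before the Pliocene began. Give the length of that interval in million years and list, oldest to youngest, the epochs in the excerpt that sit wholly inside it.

28.567 million years; Oligocene, Miocene

The Eocene closes at 33.9 Ma and the Pliocene opens at 5.333 Ma, so the interval is 33.9 − 5.333 = 28.567 Myr.
An epoch fits inside if it starts at or after 33.9 Ma and ends at or before 5.333 Ma; oldest first that gives Oligocene, Miocene.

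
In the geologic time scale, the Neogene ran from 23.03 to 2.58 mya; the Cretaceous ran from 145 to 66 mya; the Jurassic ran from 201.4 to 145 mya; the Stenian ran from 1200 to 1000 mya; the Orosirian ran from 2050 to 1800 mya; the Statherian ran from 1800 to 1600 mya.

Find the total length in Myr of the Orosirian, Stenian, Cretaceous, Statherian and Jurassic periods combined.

785.4 million years

Duration is start − end for each: (2050 − 1800) + (1200 − 1000) + (145 − 66) + (1800 − 1600) + (201.4 − 145).
That is 250 + 200 + 79 + 200 + 56.4, which totals 785.4 million years.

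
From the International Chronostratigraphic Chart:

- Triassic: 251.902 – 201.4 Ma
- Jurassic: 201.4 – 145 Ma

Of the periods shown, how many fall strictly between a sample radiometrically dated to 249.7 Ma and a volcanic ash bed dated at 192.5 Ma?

0

Checking each listed span, none has both start < 249.7 Ma and end > 192.5 Ma — every period straddles one of the two dates or lies outside them — so the count is 0.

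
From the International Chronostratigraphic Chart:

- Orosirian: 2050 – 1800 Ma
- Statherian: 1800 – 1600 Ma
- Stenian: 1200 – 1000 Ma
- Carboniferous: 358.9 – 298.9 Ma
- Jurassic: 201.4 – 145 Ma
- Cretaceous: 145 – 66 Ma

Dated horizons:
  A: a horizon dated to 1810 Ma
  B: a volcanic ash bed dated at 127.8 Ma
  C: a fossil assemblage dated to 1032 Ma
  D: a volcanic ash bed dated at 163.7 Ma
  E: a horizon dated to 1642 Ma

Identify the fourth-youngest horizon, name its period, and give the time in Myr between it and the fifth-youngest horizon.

Smaller Ma means younger, so youngest first: B 127.8 < D 163.7 < C 1032 < E 1642 < A 1810.
Counting 4 along gives E (1642 Ma); the excerpt puts that inside the Statherian, 1800–1600 Ma.
Next in line is A (1810 Ma), and 1810 − 1642 = 168 Myr.

E, in the Statherian; 168 million years to A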